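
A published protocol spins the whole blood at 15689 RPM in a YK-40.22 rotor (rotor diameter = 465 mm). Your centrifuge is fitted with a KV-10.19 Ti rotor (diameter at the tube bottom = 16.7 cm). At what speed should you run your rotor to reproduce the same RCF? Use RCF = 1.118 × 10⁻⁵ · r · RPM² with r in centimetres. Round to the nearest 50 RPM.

≈ 26200 RPM

Original rotor: r = 465 mm / 2 = 232.5 mm = 23.25 cm
RCF = 1.118 × 10⁻⁵ × r × N²
RCF_original = 1.118 × 10⁻⁵ × 23.25 × (15689)² = 1.118 × 10⁻⁵ × 23.25 × 246,144,721 ≈ 63,981.6 × g
Your rotor: r = 16.7 / 2 = 8.35 cm
63,981.6 = 1.118 × 10⁻⁵ × 8.35 × N²
N² = 63,981.6 / (9.3353 × 10⁻⁵) = 685,372,725
N ≈ √685,372,725 ≈ 26,179.6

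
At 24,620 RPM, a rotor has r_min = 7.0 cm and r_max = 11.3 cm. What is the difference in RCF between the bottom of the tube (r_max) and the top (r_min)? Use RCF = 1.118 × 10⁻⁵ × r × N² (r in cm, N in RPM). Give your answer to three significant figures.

29100 × g

RCF_max = 1.118 × 10⁻⁵ × 11.3 × (24620)² = 1.118 × 10⁻⁵ × 11.3 × 606,144,400 ≈ 76,576.6 × g
RCF_min = 1.118 × 10⁻⁵ × 7 × (24620)² = 1.118 × 10⁻⁵ × 7 × 606,144,400 ≈ 47,436.9 × g
ΔRCF = 76,576.6 − 47,436.9 = 29,139.7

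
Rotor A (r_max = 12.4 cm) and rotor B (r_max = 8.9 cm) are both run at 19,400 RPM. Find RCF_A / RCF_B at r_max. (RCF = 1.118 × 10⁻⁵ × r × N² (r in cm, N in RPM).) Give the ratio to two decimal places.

1.39

At fixed N, RCF ∝ r, so RCF_A/RCF_B = r_A/r_B = 12.4 / 8.9 = 1.3933.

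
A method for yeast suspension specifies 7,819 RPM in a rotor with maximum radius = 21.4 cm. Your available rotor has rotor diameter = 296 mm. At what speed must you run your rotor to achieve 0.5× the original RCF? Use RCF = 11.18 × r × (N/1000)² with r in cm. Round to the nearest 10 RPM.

RCF_original = 11.18 × 21.4 × (7.819)² = 11.18 × 21.4 × 61.136761 ≈ 14,627.1 × g
Target RCF = 0.5 × 14,627.1 ≈ 7,313.6 × g
Your rotor: r = 296 mm / 2 = 148 mm = 14.8 cm
7,313.6 = 11.18 × 14.8 × (N/1000)²
(N/1000)² = 7,313.6 / 165.464 = 44.20055
N = 1000 × √44.20055 ≈ 6,648.3

≈ 6650 RPM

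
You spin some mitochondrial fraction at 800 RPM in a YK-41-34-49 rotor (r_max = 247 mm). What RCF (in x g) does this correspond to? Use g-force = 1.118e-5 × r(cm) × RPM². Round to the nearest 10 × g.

r = 247 mm = 24.7 cm
RCF = 1.118 × 10⁻⁵ × r × N²
RCF = 1.118 × 10⁻⁵ × 24.7 × (800)² = 1.118 × 10⁻⁵ × 24.7 × 640,000 ≈ 176.7 × g

180 x g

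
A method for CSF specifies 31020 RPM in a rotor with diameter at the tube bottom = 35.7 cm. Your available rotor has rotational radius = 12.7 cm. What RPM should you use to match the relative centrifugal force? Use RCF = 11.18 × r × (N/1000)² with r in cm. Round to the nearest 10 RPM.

Original rotor: r = 35.7 / 2 = 17.85 cm
RCF_original = 11.18 × 17.85 × (31.02)² = 11.18 × 17.85 × 962.2404 ≈ 192,027.6 × g
192,027.6 = 11.18 × 12.7 × (N/1000)²
(N/1000)² = 192,027.6 / 141.986 = 1352.44
N = 1000 × √1352.44 ≈ 36,775.5

36780 RPM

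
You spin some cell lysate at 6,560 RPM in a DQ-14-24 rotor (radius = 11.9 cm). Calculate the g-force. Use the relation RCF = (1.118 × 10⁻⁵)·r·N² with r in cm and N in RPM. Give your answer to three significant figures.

RCF = 1.118 × 10⁻⁵ × r × N²
RCF = 1.118 × 10⁻⁵ × 11.9 × (6560)² = 1.118 × 10⁻⁵ × 11.9 × 43,033,600 ≈ 5,725.3 × g

5730 x g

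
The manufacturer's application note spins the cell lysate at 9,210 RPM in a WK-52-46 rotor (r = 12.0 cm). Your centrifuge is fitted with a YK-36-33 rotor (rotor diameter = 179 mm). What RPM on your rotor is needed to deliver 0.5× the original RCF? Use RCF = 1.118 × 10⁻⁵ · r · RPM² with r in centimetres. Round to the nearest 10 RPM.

7540 RPM

RCF_original = 1.118 × 10⁻⁵ × 12 × (9210)² = 1.118 × 10⁻⁵ × 12 × 84,824,100 ≈ 11,380 × g
Target RCF = 0.5 × 11,380 ≈ 5,690 × g
Your rotor: r = 179 mm / 2 = 89.5 mm = 8.95 cm
5,690 = 1.118 × 10⁻⁵ × 8.95 × N²
N² = 5,690 / (10.0061 × 10⁻⁵) = 56,865,312
N ≈ √56,865,312 ≈ 7,540.9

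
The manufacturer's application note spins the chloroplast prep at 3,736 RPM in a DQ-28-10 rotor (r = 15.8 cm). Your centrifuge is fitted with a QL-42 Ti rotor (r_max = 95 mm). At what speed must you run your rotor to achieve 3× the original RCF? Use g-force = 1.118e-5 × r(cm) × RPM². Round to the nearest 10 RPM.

RCF_original = 1.118 × 10⁻⁵ × 15.8 × (3736)² = 1.118 × 10⁻⁵ × 15.8 × 13,957,696 ≈ 2,465.5 × g
Target RCF = 3 × 2,465.5 ≈ 7,396.5 × g
Your rotor: r = 95 mm = 9.5 cm
7,396.5 = 1.118 × 10⁻⁵ × 9.5 × N²
N² = 7,396.5 / (10.621 × 10⁻⁵) = 69,640,335
N ≈ √69,640,335 ≈ 8,345.1

≈ 8350 RPM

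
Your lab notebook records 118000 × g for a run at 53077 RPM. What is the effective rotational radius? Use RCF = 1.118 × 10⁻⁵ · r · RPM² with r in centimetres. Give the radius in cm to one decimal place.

118000 = 1.118 × 10⁻⁵ × r × (53077)²
r = 118000 / (1.118 × 10⁻⁵ × 2,817,167,929) = 118000 / 31495.94 ≈ 3.747 cm

r ≈ 3.7 cm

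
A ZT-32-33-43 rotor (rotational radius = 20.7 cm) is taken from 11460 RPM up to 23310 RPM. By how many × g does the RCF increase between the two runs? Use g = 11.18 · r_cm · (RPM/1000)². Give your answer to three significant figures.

95400 × g

RCF₁ = 11.18 × 20.7 × (11.46)² = 11.18 × 20.7 × 131.3316 ≈ 30,393.5 × g
RCF₂ = 11.18 × 20.7 × (23.31)² = 11.18 × 20.7 × 543.3561 ≈ 125,746.7 × g
Increase = 125,746.7 − 30,393.5 = 95,353.2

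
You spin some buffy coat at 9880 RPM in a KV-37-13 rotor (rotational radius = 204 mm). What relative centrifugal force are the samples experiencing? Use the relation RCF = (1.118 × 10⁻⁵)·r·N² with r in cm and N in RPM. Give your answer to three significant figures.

22300 × g

r = 204 mm = 20.4 cm
RCF = 1.118 × 10⁻⁵ × 20.4 × (9880)² = 1.118 × 10⁻⁵ × 20.4 × 97,614,400 ≈ 22,263.1 × g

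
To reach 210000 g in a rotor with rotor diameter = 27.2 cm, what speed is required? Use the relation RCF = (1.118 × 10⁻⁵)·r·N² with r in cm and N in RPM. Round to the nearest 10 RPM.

37160 RPM

r = 27.2 / 2 = 13.6 cm
RCF = 1.118 × 10⁻⁵ × r × N²
210,000 = 1.118 × 10⁻⁵ × 13.6 × N²
N² = 210,000 / (15.2048 × 10⁻⁵) = 1,381,142,797
N ≈ √1,381,142,797 ≈ 37,163.7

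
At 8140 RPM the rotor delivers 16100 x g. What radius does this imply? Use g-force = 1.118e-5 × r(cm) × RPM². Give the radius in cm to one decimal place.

21.7 cm

16100 = 1.118 × 10⁻⁵ × r × (8140)²
r = 16100 / (1.118 × 10⁻⁵ × 66,259,600) = 16100 / 740.7823 ≈ 21.734 cm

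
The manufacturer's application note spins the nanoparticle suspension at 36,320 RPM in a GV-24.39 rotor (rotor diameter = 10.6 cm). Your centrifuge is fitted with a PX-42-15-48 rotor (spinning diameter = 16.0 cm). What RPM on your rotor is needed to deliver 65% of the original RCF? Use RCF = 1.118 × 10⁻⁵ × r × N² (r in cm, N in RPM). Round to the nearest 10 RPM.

Original rotor: r = 10.6 / 2 = 5.3 cm
RCF_original = 1.118 × 10⁻⁵ × 5.3 × (36320)² = 1.118 × 10⁻⁵ × 5.3 × 1,319,142,400 ≈ 78,164.5 × g
Target RCF = 0.65 × 78,164.5 ≈ 50,806.9 × g
Your rotor: r = 16.0 / 2 = 8 cm
50,806.9 = 1.118 × 10⁻⁵ × 8 × N²
N² = 50,806.9 / (8.944 × 10⁻⁵) = 568,055,680
N ≈ √568,055,680 ≈ 23,833.9

≈ 23830 RPM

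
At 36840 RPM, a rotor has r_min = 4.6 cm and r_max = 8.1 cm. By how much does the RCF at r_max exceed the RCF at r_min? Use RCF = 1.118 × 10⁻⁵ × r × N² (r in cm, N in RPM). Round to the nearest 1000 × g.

ΔRCF ≈ 53000 × g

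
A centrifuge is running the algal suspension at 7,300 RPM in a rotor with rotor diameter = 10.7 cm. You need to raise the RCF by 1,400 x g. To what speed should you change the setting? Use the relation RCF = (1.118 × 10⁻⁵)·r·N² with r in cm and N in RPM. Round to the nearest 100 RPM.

r = 10.7 / 2 = 5.35 cm
Current RCF = 1.118 × 10⁻⁵ × 5.35 × (7300)² = 1.118 × 10⁻⁵ × 5.35 × 53,290,000 ≈ 3,187.4 × g
Target RCF = 3,187.4 + 1,400 = 4,587.4 × g
N² = 4,587.4 / (5.9813 × 10⁻⁵) = 76,695,702
N ≈ √76,695,702 ≈ 8,757.6

N₂ ≈ 8800 RPM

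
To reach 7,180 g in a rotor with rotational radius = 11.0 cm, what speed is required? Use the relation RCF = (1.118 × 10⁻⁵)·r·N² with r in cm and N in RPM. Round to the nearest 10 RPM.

7,180 = 1.118 × 10⁻⁵ × 11 × N²
N² = 7,180 / (12.298 × 10⁻⁵) = 58,383,477
N ≈ √58,383,477 ≈ 7,640.9

N ≈ 7640 RPM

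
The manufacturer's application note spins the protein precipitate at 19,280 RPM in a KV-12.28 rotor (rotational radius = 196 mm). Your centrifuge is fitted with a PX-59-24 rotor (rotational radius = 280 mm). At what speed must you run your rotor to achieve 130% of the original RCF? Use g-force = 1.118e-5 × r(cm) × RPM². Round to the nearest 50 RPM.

≈ 18400 RPM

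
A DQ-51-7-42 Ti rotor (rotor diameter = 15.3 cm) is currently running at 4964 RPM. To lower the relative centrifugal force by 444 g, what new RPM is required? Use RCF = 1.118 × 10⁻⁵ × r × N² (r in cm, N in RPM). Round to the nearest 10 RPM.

N₂ ≈ 4410 RPM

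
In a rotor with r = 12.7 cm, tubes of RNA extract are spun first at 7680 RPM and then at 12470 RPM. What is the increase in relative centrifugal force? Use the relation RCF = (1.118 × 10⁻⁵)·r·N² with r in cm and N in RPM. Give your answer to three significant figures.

RCF₁ = 1.118 × 10⁻⁵ × 12.7 × (7680)² = 1.118 × 10⁻⁵ × 12.7 × 58,982,400 ≈ 8,374.7 × g
RCF₂ = 1.118 × 10⁻⁵ × 12.7 × (12470)² = 1.118 × 10⁻⁵ × 12.7 × 155,500,900 ≈ 22,079 × g
Increase = 22,079 − 8,374.7 = 13,704.3

13700 x g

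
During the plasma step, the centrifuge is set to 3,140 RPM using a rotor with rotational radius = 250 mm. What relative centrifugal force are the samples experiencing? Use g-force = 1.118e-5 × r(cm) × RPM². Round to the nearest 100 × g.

≈ 2800 ×g

r = 250 mm = 25.0 cm
RCF = 1.118 × 10⁻⁵ × 25 × (3140)² = 1.118 × 10⁻⁵ × 25 × 9,859,600 ≈ 2,755.8 × g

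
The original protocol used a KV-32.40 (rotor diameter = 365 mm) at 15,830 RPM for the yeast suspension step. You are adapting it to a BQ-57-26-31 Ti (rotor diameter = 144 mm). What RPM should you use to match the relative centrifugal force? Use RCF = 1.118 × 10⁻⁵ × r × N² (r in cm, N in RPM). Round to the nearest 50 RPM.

Original rotor: r = 365 mm / 2 = 182.5 mm = 18.25 cm
RCF = 1.118 × 10⁻⁵ × r × N²
RCF_original = 1.118 × 10⁻⁵ × 18.25 × (15830)² = 1.118 × 10⁻⁵ × 18.25 × 250,588,900 ≈ 51,128.9 × g
Your rotor: r = 144 mm / 2 = 72 mm = 7.2 cm
51,128.9 = 1.118 × 10⁻⁵ × 7.2 × N²
N² = 51,128.9 / (8.0496 × 10⁻⁵) = 635,173,176
N ≈ √635,173,176 ≈ 25,202.6

≈ 25200 RPM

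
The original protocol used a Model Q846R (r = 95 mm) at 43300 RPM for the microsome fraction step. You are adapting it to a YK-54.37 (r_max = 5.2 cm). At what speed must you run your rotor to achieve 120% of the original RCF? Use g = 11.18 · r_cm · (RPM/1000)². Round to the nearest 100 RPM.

Original rotor: r = 95 mm = 9.5 cm
RCF = 11.18 × r × (N/1000)²
RCF_original = 11.18 × 9.5 × (43.3)² = 11.18 × 9.5 × 1,874.89 ≈ 199,132.1 × g
Target RCF = 1.2 × 199,132.1 ≈ 238,958.5 × g
238,958.5 = 11.18 × 5.2 × (N/1000)²
(N/1000)² = 238,958.5 / 58.136 = 4110.336
N = 1000 × √4110.336 ≈ 64,111.9

≈ 64100 RPM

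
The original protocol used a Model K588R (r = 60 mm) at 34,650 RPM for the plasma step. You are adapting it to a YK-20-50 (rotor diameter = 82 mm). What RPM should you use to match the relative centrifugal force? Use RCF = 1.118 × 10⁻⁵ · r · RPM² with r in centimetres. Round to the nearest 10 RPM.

Original rotor: r = 60 mm = 6.0 cm
RCF_original = 1.118 × 10⁻⁵ × 6 × (34650)² = 1.118 × 10⁻⁵ × 6 × 1,200,622,500 ≈ 80,537.8 × g
Your rotor: r = 82 mm / 2 = 41 mm = 4.1 cm
80,537.8 = 1.118 × 10⁻⁵ × 4.1 × N²
N² = 80,537.8 / (4.5838 × 10⁻⁵) = 1,757,009,468
N ≈ √1,757,009,468 ≈ 41,916.7

≈ 41920 RPM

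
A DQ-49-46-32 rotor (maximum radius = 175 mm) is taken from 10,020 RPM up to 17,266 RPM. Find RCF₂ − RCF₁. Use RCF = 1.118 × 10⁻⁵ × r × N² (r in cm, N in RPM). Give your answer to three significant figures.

≈ 38700 × g

r = 175 mm = 17.5 cm
RCF₁ = 1.118 × 10⁻⁵ × 17.5 × (10020)² = 1.118 × 10⁻⁵ × 17.5 × 100,400,400 ≈ 19,643.3 × g
RCF₂ = 1.118 × 10⁻⁵ × 17.5 × (17266)² = 1.118 × 10⁻⁵ × 17.5 × 298,114,756 ≈ 58,326.2 × g
Increase = 58,326.2 − 19,643.3 = 38,682.9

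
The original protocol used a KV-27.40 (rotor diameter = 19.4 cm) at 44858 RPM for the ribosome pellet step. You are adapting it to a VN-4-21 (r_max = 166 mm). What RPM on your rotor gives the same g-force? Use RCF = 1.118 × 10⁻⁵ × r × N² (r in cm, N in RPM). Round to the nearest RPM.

34290 RPM

Original rotor: r = 19.4 / 2 = 9.7 cm
RCF = 1.118 × 10⁻⁵ × r × N²
RCF_original = 1.118 × 10⁻⁵ × 9.7 × (44858)² = 1.118 × 10⁻⁵ × 9.7 × 2,012,240,164 ≈ 218,219.4 × g
Your rotor: r = 166 mm = 16.6 cm
218,219.4 = 1.118 × 10⁻⁵ × 16.6 × N²
N² = 218,219.4 / (18.5588 × 10⁻⁵) = 1,175,827,101
N ≈ √1,175,827,101 ≈ 34,290.3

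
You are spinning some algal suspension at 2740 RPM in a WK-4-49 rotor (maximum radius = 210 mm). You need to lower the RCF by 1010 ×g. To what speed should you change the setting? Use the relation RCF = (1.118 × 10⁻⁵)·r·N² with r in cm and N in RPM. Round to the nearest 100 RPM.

N₂ ≈ 1800 RPM

r = 210 mm = 21.0 cm
Current RCF = 1.118 × 10⁻⁵ × 21 × (2740)² = 1.118 × 10⁻⁵ × 21 × 7,507,600 ≈ 1,762.6 × g
Target RCF = 1,762.6 − 1,010 = 752.6 × g
N² = 752.6 / (23.478 × 10⁻⁵) = 3,205,554
N ≈ √3,205,554 ≈ 1,790.4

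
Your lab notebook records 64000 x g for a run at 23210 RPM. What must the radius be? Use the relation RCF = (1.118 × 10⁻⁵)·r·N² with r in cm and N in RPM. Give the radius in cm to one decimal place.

≈ 10.6 cm

64000 = 1.118 × 10⁻⁵ × r × (23210)²
r = 64000 / (1.118 × 10⁻⁵ × 538,704,100) = 64000 / 6022.712 ≈ 10.626 cm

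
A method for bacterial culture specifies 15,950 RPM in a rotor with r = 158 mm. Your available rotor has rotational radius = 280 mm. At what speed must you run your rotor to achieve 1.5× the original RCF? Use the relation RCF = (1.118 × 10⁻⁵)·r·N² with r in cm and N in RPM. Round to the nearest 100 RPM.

Original rotor: r = 158 mm = 15.8 cm
RCF_original = 1.118 × 10⁻⁵ × 15.8 × (15950)² = 1.118 × 10⁻⁵ × 15.8 × 254,402,500 ≈ 44,938.7 × g
Target RCF = 1.5 × 44,938.7 ≈ 67,408 × g
Your rotor: r = 280 mm = 28.0 cm
67,408 = 1.118 × 10⁻⁵ × 28 × N²
N² = 67,408 / (31.304 × 10⁻⁵) = 215,333,504
N ≈ √215,333,504 ≈ 14,674.2

≈ 14700 RPM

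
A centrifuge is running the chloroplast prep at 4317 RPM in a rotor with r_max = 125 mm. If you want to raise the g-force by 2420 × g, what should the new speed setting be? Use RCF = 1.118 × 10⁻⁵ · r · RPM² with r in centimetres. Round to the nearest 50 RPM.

r = 125 mm = 12.5 cm
Current RCF = 1.118 × 10⁻⁵ × 12.5 × (4317)² = 1.118 × 10⁻⁵ × 12.5 × 18,636,489 ≈ 2,604.4 × g
Target RCF = 2,604.4 + 2,420 = 5,024.4 × g
N² = 5,024.4 / (13.975 × 10⁻⁵) = 35,952,773
N ≈ √35,952,773 ≈ 5,996.1

N₂ ≈ 6000 RPM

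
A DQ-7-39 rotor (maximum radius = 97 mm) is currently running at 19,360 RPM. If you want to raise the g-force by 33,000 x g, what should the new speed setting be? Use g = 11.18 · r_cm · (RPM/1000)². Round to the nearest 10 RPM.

r = 97 mm = 9.7 cm
Current RCF = 11.18 × 9.7 × (19.36)² = 11.18 × 9.7 × 374.8096 ≈ 40,646.6 × g
Target RCF = 40,646.6 + 33,000 = 73,646.6 × g
(N/1000)² = 73,646.6 / 108.446 = 679.1085
N = 1000 × √679.1085 ≈ 26,059.7

N₂ ≈ 26060 RPM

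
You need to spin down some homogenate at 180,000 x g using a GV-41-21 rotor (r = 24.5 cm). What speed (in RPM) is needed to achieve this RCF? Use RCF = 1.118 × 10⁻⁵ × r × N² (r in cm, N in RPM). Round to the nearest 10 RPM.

≈ 25630 RPM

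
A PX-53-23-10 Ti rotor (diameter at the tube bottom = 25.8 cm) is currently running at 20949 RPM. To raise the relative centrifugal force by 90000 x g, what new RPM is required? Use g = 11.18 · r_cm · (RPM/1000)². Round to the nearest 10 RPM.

≈ 32600 RPM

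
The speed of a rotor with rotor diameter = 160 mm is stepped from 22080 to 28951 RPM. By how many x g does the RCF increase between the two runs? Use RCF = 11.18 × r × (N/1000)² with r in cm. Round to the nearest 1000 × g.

r = 160 mm / 2 = 80 mm = 8 cm
RCF₁ = 11.18 × 8 × (22.08)² = 11.18 × 8 × 487.5264 ≈ 43,604.4 × g
RCF₂ = 11.18 × 8 × (28.951)² = 11.18 × 8 × 838.160401 ≈ 74,965.1 × g
Increase = 74,965.1 − 43,604.4 = 31,360.7

31000 x g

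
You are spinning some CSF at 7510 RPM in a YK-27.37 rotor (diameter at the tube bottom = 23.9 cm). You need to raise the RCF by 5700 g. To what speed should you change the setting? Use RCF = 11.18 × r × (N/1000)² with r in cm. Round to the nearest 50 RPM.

r = 23.9 / 2 = 11.95 cm
Current RCF = 11.18 × 11.95 × (7.51)² = 11.18 × 11.95 × 56.4001 ≈ 7,535.1 × g
Target RCF = 7,535.1 + 5,700 = 13,235.1 × g
(N/1000)² = 13,235.1 / 133.601 = 99.06438
N = 1000 × √99.06438 ≈ 9,953.1

N₂ ≈ 9950 RPM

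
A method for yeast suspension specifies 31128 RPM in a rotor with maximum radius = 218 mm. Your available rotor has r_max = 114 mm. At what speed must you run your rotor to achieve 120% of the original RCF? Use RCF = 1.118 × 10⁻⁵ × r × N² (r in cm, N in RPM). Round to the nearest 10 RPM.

≈ 47150 RPM

Original rotor: r = 218 mm = 21.8 cm
RCF_original = 1.118 × 10⁻⁵ × 21.8 × (31128)² = 1.118 × 10⁻⁵ × 21.8 × 968,952,384 ≈ 236,157 × g
Target RCF = 1.2 × 236,157 ≈ 283,388.4 × g
Your rotor: r = 114 mm = 11.4 cm
283,388.4 = 1.118 × 10⁻⁵ × 11.4 × N²
N² = 283,388.4 / (12.7452 × 10⁻⁵) = 2,223,491,197
N ≈ √2,223,491,197 ≈ 47,153.9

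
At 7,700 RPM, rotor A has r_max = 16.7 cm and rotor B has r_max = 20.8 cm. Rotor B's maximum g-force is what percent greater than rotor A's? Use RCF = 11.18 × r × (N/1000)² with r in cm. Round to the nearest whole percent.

25%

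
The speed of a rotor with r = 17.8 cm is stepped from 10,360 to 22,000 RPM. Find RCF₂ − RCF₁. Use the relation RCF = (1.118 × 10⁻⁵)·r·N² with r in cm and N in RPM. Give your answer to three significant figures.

75000 ×g

RCF₁ = 1.118 × 10⁻⁵ × 17.8 × (10360)² = 1.118 × 10⁻⁵ × 17.8 × 107,329,600 ≈ 21,359 × g
RCF₂ = 1.118 × 10⁻⁵ × 17.8 × (22000)² = 1.118 × 10⁻⁵ × 17.8 × 484,000,000 ≈ 96,317.9 × g
Increase = 96,317.9 − 21,359 = 74,958.9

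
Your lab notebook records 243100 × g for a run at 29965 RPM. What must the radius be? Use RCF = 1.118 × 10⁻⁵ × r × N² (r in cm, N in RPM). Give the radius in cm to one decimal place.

r ≈ 24.2 cm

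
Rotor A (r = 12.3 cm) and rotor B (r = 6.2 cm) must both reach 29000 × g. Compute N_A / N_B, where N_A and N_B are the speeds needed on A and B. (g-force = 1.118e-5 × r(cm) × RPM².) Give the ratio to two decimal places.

0.71

At fixed RCF, N ∝ 1/√r, so N_A/N_B = √(r_B/r_A) = √(6.2/12.3) = √0.504065 = 0.7100.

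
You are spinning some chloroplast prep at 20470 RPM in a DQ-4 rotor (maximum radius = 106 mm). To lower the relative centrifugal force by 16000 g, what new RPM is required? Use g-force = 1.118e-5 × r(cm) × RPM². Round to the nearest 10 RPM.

r = 106 mm = 10.6 cm
Current RCF = 1.118 × 10⁻⁵ × 10.6 × (20470)² = 1.118 × 10⁻⁵ × 10.6 × 419,020,900 ≈ 49,657.3 × g
Target RCF = 49,657.3 − 16,000 = 33,657.3 × g
N² = 33,657.3 / (11.8508 × 10⁻⁵) = 284,008,675
N ≈ √284,008,675 ≈ 16,852.6

≈ 16850 RPM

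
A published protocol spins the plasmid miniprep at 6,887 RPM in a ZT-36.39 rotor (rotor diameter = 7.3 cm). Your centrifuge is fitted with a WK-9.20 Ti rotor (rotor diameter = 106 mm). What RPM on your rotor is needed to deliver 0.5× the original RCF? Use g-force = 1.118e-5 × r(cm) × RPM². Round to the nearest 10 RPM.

Original rotor: r = 7.3 / 2 = 3.65 cm
RCF_original = 1.118 × 10⁻⁵ × 3.65 × (6887)² = 1.118 × 10⁻⁵ × 3.65 × 47,430,769 ≈ 1,935.5 × g
Target RCF = 0.5 × 1,935.5 ≈ 967.8 × g
Your rotor: r = 106 mm / 2 = 53 mm = 5.3 cm
967.8 = 1.118 × 10⁻⁵ × 5.3 × N²
N² = 967.8 / (5.9254 × 10⁻⁵) = 16,333,075
N ≈ √16,333,075 ≈ 4,041.4

4040 RPM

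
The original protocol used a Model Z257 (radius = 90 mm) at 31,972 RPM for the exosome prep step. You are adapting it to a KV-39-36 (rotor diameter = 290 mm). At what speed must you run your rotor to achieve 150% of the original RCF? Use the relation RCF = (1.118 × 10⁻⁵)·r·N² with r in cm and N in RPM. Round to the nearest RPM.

≈ 30850 RPM

Original rotor: r = 90 mm = 9.0 cm
RCF_original = 1.118 × 10⁻⁵ × 9 × (31972)² = 1.118 × 10⁻⁵ × 9 × 1,022,208,784 ≈ 102,854.6 × g
Target RCF = 1.5 × 102,854.6 ≈ 154,281.9 × g
Your rotor: r = 290 mm / 2 = 145 mm = 14.5 cm
154,281.9 = 1.118 × 10⁻⁵ × 14.5 × N²
N² = 154,281.9 / (16.211 × 10⁻⁵) = 951,711,184
N ≈ √951,711,184 ≈ 30,849.8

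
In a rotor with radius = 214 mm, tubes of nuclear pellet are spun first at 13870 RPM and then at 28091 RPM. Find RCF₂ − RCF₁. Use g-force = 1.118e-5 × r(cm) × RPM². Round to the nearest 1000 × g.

143000 × g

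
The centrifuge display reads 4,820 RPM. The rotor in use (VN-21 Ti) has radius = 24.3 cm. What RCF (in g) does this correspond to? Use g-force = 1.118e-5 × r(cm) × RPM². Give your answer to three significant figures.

RCF ≈ 6310 g

RCF = 1.118 × 10⁻⁵ × r × N²
RCF = 1.118 × 10⁻⁵ × 24.3 × (4820)² = 1.118 × 10⁻⁵ × 24.3 × 23,232,400 ≈ 6,311.6 × g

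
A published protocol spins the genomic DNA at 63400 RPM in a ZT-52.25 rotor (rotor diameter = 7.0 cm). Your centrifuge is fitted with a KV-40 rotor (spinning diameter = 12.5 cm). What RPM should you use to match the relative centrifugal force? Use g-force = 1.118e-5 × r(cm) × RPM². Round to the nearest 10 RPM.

47440 RPM

Original rotor: r = 7.0 / 2 = 3.5 cm
RCF = 1.118 × 10⁻⁵ × r × N²
RCF_original = 1.118 × 10⁻⁵ × 3.5 × (63400)² = 1.118 × 10⁻⁵ × 3.5 × 4,019,560,000 ≈ 157,285.4 × g
Your rotor: r = 12.5 / 2 = 6.25 cm
157,285.4 = 1.118 × 10⁻⁵ × 6.25 × N²
N² = 157,285.4 / (6.9875 × 10⁻⁵) = 2,250,953,846
N ≈ √2,250,953,846 ≈ 47,444.2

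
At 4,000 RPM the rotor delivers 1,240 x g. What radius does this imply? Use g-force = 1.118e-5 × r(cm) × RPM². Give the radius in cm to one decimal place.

6.9 cm

RCF = 1.118 × 10⁻⁵ × r × N²
1240 = 1.118 × 10⁻⁵ × r × (4000)²
r = 1240 / (1.118 × 10⁻⁵ × 16,000,000) = 1240 / 178.88 ≈ 6.932 cm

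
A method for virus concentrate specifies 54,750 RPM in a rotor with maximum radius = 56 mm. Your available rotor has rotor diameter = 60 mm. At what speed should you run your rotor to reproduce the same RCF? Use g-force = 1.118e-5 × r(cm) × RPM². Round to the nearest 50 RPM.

≈ 74800 RPM

Original rotor: r = 56 mm = 5.6 cm
RCF_original = 1.118 × 10⁻⁵ × 5.6 × (54750)² = 1.118 × 10⁻⁵ × 5.6 × 2,997,562,500 ≈ 187,671.4 × g
Your rotor: r = 60 mm / 2 = 30 mm = 3 cm
187,671.4 = 1.118 × 10⁻⁵ × 3 × N²
N² = 187,671.4 / (3.354 × 10⁻⁵) = 5,595,450,209
N ≈ √5,595,450,209 ≈ 74,802.7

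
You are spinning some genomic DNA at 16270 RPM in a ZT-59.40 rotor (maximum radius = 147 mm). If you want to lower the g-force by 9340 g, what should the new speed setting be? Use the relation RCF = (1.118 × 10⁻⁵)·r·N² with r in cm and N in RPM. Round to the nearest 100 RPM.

r = 147 mm = 14.7 cm
Current RCF = 1.118 × 10⁻⁵ × 14.7 × (16270)² = 1.118 × 10⁻⁵ × 14.7 × 264,712,900 ≈ 43,504.5 × g
Target RCF = 43,504.5 − 9,340 = 34,164.5 × g
N² = 34,164.5 / (16.4346 × 10⁻⁵) = 207,881,543
N ≈ √207,881,543 ≈ 14,418.1

14400 RPM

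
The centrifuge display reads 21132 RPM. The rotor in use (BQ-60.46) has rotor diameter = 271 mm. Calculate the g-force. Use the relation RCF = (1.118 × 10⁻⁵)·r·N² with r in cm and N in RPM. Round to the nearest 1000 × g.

r = 271 mm / 2 = 135.5 mm = 13.55 cm
RCF = 1.118 × 10⁻⁵ × 13.55 × (21132)² = 1.118 × 10⁻⁵ × 13.55 × 446,561,424 ≈ 67,649.1 × g

≈ 68000 g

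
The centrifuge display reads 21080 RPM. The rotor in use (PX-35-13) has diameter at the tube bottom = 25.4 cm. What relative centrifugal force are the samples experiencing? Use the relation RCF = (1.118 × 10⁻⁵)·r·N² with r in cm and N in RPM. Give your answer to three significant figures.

r = 25.4 / 2 = 12.7 cm
RCF = 1.118 × 10⁻⁵ × r × N²
RCF = 1.118 × 10⁻⁵ × 12.7 × (21080)² = 1.118 × 10⁻⁵ × 12.7 × 444,366,400 ≈ 63,093.8 × g

63100 g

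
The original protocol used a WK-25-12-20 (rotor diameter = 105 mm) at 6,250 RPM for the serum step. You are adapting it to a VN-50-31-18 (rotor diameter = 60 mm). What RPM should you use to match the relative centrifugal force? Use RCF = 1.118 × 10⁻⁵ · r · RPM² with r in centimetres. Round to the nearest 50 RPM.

Original rotor: r = 105 mm / 2 = 52.5 mm = 5.25 cm
RCF_original = 1.118 × 10⁻⁵ × 5.25 × (6250)² = 1.118 × 10⁻⁵ × 5.25 × 39,062,500 ≈ 2,292.8 × g
Your rotor: r = 60 mm / 2 = 30 mm = 3 cm
2,292.8 = 1.118 × 10⁻⁵ × 3 × N²
N² = 2,292.8 / (3.354 × 10⁻⁵) = 68,360,167
N ≈ √68,360,167 ≈ 8,268.0

≈ 8250 RPM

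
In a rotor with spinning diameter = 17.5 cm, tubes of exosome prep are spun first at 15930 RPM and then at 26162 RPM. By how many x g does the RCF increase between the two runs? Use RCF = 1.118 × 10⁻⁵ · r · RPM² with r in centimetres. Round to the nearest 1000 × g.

≈ 42000 x g

r = 17.5 / 2 = 8.75 cm
RCF₁ = 1.118 × 10⁻⁵ × 8.75 × (15930)² = 1.118 × 10⁻⁵ × 8.75 × 253,764,900 ≈ 24,824.6 × g
RCF₂ = 1.118 × 10⁻⁵ × 8.75 × (26162)² = 1.118 × 10⁻⁵ × 8.75 × 684,450,244 ≈ 66,956.3 × g
Increase = 66,956.3 − 24,824.6 = 42,131.7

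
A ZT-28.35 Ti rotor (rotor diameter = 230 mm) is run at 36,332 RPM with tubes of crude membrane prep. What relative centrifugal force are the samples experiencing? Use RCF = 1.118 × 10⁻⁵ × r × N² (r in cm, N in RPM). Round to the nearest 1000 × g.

r = 230 mm / 2 = 115 mm = 11.5 cm
RCF = 1.118 × 10⁻⁵ × r × N²
RCF = 1.118 × 10⁻⁵ × 11.5 × (36332)² = 1.118 × 10⁻⁵ × 11.5 × 1,320,014,224 ≈ 169,714.2 × g

RCF ≈ 170000 ×g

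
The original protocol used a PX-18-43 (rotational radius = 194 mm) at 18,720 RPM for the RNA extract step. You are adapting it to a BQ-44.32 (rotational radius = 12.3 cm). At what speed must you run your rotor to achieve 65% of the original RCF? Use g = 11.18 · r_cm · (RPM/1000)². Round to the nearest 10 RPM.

18950 RPM

Original rotor: r = 194 mm = 19.4 cm
RCF_original = 11.18 × 19.4 × (18.72)² = 11.18 × 19.4 × 350.4384 ≈ 76,007.3 × g
Target RCF = 0.65 × 76,007.3 ≈ 49,404.7 × g
49,404.7 = 11.18 × 12.3 × (N/1000)²
(N/1000)² = 49,404.7 / 137.514 = 359.2703
N = 1000 × √359.2703 ≈ 18,954.4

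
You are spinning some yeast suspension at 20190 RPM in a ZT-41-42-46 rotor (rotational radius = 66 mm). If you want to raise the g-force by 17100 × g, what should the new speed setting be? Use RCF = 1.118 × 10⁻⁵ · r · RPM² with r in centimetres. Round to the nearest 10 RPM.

≈ 25290 RPM

r = 66 mm = 6.6 cm
Current RCF = 1.118 × 10⁻⁵ × 6.6 × (20190)² = 1.118 × 10⁻⁵ × 6.6 × 407,636,100 ≈ 30,078.7 × g
Target RCF = 30,078.7 + 17,100 = 47,178.7 × g
N² = 47,178.7 / (7.3788 × 10⁻⁵) = 639,381,742
N ≈ √639,381,742 ≈ 25,286.0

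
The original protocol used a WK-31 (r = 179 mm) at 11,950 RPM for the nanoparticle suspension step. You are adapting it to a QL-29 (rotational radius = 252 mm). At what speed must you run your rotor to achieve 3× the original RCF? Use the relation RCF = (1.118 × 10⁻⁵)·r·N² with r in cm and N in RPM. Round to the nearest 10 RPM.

17440 RPM

Original rotor: r = 179 mm = 17.9 cm
RCF = 1.118 × 10⁻⁵ × r × N²
RCF_original = 1.118 × 10⁻⁵ × 17.9 × (11950)² = 1.118 × 10⁻⁵ × 17.9 × 142,802,500 ≈ 28,577.9 × g
Target RCF = 3 × 28,577.9 ≈ 85,733.7 × g
Your rotor: r = 252 mm = 25.2 cm
85,733.7 = 1.118 × 10⁻⁵ × 25.2 × N²
N² = 85,733.7 / (28.1736 × 10⁻⁵) = 304,305,094
N ≈ √304,305,094 ≈ 17,444.3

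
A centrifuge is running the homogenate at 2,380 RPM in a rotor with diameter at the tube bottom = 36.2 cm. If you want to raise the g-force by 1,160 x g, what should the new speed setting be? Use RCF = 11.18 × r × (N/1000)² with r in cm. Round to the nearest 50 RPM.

3400 RPM

r = 36.2 / 2 = 18.1 cm
Current RCF = 11.18 × 18.1 × (2.38)² = 11.18 × 18.1 × 5.6644 ≈ 1,146.2 × g
Target RCF = 1,146.2 + 1,160 = 2,306.2 × g
(N/1000)² = 2,306.2 / 202.358 = 11.39663
N = 1000 × √11.39663 ≈ 3,375.9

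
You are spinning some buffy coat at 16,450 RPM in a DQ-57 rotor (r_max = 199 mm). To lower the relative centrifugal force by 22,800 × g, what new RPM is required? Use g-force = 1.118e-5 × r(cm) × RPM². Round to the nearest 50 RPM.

12950 RPM

r = 199 mm = 19.9 cm
Current RCF = 1.118 × 10⁻⁵ × 19.9 × (16450)² = 1.118 × 10⁻⁵ × 19.9 × 270,602,500 ≈ 60,204.2 × g
Target RCF = 60,204.2 − 22,800 = 37,404.2 × g
N² = 37,404.2 / (22.2482 × 10⁻⁵) = 168,122,365
N ≈ √168,122,365 ≈ 12,966.2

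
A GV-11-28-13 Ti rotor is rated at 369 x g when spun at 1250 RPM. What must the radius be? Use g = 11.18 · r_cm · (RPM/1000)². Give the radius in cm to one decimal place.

r ≈ 21.1 cm

RCF = 11.18 × r × (N/1000)²
369 = 11.18 × r × (1.25)²
r = 369 / (11.18 × 1.5625) = 369 / 17.46875 ≈ 21.123 cm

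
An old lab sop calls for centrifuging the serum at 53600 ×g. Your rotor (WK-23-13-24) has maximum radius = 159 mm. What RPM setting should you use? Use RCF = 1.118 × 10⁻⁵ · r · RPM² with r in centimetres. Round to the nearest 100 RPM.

N ≈ 17400 RPM

r = 159 mm = 15.9 cm
53,600 = 1.118 × 10⁻⁵ × 15.9 × N²
N² = 53,600 / (17.7762 × 10⁻⁵) = 301,526,760
N ≈ √301,526,760 ≈ 17,364.5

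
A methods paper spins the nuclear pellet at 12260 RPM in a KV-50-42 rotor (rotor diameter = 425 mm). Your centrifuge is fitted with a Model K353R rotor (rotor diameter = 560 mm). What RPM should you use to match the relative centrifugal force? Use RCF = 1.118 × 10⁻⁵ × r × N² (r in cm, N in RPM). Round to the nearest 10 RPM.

Original rotor: r = 425 mm / 2 = 212.5 mm = 21.25 cm
RCF_original = 1.118 × 10⁻⁵ × 21.25 × (12260)² = 1.118 × 10⁻⁵ × 21.25 × 150,307,600 ≈ 35,709.3 × g
Your rotor: r = 560 mm / 2 = 280 mm = 28 cm
35,709.3 = 1.118 × 10⁻⁵ × 28 × N²
N² = 35,709.3 / (31.304 × 10⁻⁵) = 114,072,642
N ≈ √114,072,642 ≈ 10,680.5

10680 RPM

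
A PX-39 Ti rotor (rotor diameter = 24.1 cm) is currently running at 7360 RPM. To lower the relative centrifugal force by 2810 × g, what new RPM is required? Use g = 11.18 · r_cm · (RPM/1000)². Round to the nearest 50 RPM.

N₂ ≈ 5750 RPM

r = 24.1 / 2 = 12.05 cm
Current RCF = 11.18 × 12.05 × (7.36)² = 11.18 × 12.05 × 54.1696 ≈ 7,297.7 × g
Target RCF = 7,297.7 − 2,810 = 4,487.7 × g
(N/1000)² = 4,487.7 / 134.719 = 33.31156
N = 1000 × √33.31156 ≈ 5,771.6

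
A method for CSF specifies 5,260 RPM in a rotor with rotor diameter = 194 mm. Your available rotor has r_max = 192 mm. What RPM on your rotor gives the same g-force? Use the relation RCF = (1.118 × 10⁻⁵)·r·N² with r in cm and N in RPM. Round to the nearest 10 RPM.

3740 RPM

Original rotor: r = 194 mm / 2 = 97 mm = 9.7 cm
RCF_original = 1.118 × 10⁻⁵ × 9.7 × (5260)² = 1.118 × 10⁻⁵ × 9.7 × 27,667,600 ≈ 3,000.4 × g
Your rotor: r = 192 mm = 19.2 cm
3,000.4 = 1.118 × 10⁻⁵ × 19.2 × N²
N² = 3,000.4 / (21.4656 × 10⁻⁵) = 13,977,713
N ≈ √13,977,713 ≈ 3,738.7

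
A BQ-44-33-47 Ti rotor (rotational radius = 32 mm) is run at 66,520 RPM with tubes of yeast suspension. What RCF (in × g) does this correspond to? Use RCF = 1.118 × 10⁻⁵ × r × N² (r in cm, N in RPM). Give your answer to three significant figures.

RCF ≈ 158000 × g

r = 32 mm = 3.2 cm
RCF = 1.118 × 10⁻⁵ × 3.2 × (66520)² = 1.118 × 10⁻⁵ × 3.2 × 4,424,910,400 ≈ 158,305.6 × g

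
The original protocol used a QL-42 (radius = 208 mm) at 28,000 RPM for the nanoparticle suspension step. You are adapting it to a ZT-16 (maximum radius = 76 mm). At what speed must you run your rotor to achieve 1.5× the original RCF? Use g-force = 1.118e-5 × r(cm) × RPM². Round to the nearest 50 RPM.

56750 RPM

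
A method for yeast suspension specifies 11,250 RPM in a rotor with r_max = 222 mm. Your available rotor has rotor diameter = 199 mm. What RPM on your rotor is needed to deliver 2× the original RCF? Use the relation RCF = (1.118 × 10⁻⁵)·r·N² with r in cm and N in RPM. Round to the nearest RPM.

23765 RPM

Original rotor: r = 222 mm = 22.2 cm
RCF = 1.118 × 10⁻⁵ × r × N²
RCF_original = 1.118 × 10⁻⁵ × 22.2 × (11250)² = 1.118 × 10⁻⁵ × 22.2 × 126,562,500 ≈ 31,412.3 × g
Target RCF = 2 × 31,412.3 ≈ 62,824.6 × g
Your rotor: r = 199 mm / 2 = 99.5 mm = 9.95 cm
62,824.6 = 1.118 × 10⁻⁵ × 9.95 × N²
N² = 62,824.6 / (11.1241 × 10⁻⁵) = 564,761,194
N ≈ √564,761,194 ≈ 23,764.7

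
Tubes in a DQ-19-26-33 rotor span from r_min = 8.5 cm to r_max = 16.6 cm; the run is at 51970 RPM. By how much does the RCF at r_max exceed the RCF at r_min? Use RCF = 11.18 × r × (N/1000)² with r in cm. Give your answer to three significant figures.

RCF_max = 11.18 × 16.6 × (51.97)² = 11.18 × 16.6 × 2,700.8809 ≈ 501,251.1 × g
RCF_min = 11.18 × 8.5 × (51.97)² = 11.18 × 8.5 × 2,700.8809 ≈ 256,664.7 × g
ΔRCF = 501,251.1 − 256,664.7 = 244,586.4

≈ 245000 × g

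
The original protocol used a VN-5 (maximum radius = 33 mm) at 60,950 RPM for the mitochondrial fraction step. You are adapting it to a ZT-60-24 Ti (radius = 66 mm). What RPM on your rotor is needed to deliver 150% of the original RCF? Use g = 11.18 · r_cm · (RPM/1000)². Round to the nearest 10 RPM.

≈ 52780 RPM

Original rotor: r = 33 mm = 3.3 cm
RCF = 11.18 × r × (N/1000)²
RCF_original = 11.18 × 3.3 × (60.95)² = 11.18 × 3.3 × 3,714.9025 ≈ 137,057.6 × g
Target RCF = 1.5 × 137,057.6 ≈ 205,586.4 × g
Your rotor: r = 66 mm = 6.6 cm
205,586.4 = 11.18 × 6.6 × (N/1000)²
(N/1000)² = 205,586.4 / 73.788 = 2786.177
N = 1000 × √2786.177 ≈ 52,784.2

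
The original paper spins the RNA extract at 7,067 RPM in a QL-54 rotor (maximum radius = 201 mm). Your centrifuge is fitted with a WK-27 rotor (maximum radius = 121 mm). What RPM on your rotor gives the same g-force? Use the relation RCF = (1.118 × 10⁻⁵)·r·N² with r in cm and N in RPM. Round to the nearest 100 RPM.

9100 RPM

Original rotor: r = 201 mm = 20.1 cm
RCF = 1.118 × 10⁻⁵ × r × N²
RCF_original = 1.118 × 10⁻⁵ × 20.1 × (7067)² = 1.118 × 10⁻⁵ × 20.1 × 49,942,489 ≈ 11,223 × g
Your rotor: r = 121 mm = 12.1 cm
11,223 = 1.118 × 10⁻⁵ × 12.1 × N²
N² = 11,223 / (13.5278 × 10⁻⁵) = 82,962,492
N ≈ √82,962,492 ≈ 9,108.4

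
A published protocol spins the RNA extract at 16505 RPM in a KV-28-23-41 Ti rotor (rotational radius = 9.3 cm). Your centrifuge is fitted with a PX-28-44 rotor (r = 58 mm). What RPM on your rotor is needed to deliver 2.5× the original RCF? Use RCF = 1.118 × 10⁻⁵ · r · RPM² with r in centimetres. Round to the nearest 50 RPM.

33050 RPM

RCF_original = 1.118 × 10⁻⁵ × 9.3 × (16505)² = 1.118 × 10⁻⁵ × 9.3 × 272,415,025 ≈ 28,324.1 × g
Target RCF = 2.5 × 28,324.1 ≈ 70,810.2 × g
Your rotor: r = 58 mm = 5.8 cm
70,810.2 = 1.118 × 10⁻⁵ × 5.8 × N²
N² = 70,810.2 / (6.4844 × 10⁻⁵) = 1,092,008,513
N ≈ √1,092,008,513 ≈ 33,045.6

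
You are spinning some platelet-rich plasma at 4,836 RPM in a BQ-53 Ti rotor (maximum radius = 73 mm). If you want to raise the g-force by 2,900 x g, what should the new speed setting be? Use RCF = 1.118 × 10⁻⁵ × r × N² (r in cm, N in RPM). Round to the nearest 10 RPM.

N₂ ≈ 7680 RPM

r = 73 mm = 7.3 cm
Current RCF = 1.118 × 10⁻⁵ × 7.3 × (4836)² = 1.118 × 10⁻⁵ × 7.3 × 23,386,896 ≈ 1,908.7 × g
Target RCF = 1,908.7 + 2,900 = 4,808.7 × g
N² = 4,808.7 / (8.1614 × 10⁻⁵) = 58,920,038
N ≈ √58,920,038 ≈ 7,675.9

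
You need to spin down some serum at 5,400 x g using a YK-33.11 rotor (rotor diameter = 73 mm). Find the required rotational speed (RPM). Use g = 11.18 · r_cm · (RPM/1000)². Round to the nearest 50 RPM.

r = 73 mm / 2 = 36.5 mm = 3.65 cm
RCF = 11.18 × r × (N/1000)²
5,400 = 11.18 × 3.65 × (N/1000)²
(N/1000)² = 5,400 / 40.807 = 132.3302
N = 1000 × √132.3302 ≈ 11,503.5

11500 RPM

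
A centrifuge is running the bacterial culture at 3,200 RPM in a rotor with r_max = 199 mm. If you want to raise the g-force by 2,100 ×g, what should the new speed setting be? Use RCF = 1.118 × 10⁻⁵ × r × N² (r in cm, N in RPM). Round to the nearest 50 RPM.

r = 199 mm = 19.9 cm
Current RCF = 1.118 × 10⁻⁵ × 19.9 × (3200)² = 1.118 × 10⁻⁵ × 19.9 × 10,240,000 ≈ 2,278.2 × g
Target RCF = 2,278.2 + 2,100 = 4,378.2 × g
N² = 4,378.2 / (22.2482 × 10⁻⁵) = 19,678,895
N ≈ √19,678,895 ≈ 4,436.1

4450 RPM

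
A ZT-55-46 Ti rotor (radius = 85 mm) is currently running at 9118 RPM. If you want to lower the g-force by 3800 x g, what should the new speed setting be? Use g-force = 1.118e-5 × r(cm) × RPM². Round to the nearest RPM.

≈ 6569 RPM

r = 85 mm = 8.5 cm
Current RCF = 1.118 × 10⁻⁵ × 8.5 × (9118)² = 1.118 × 10⁻⁵ × 8.5 × 83,137,924 ≈ 7,900.6 × g
Target RCF = 7,900.6 − 3,800 = 4,100.6 × g
N² = 4,100.6 / (9.503 × 10⁻⁵) = 43,150,584
N ≈ √43,150,584 ≈ 6,568.9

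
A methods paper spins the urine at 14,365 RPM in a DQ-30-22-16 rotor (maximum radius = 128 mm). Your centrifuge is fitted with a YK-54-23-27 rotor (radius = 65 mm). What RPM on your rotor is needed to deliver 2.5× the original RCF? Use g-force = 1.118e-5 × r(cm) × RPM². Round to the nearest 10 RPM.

31870 RPM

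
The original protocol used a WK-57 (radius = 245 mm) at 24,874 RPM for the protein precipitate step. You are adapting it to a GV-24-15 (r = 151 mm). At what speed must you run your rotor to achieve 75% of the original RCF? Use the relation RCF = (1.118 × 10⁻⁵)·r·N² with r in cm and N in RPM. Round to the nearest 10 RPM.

≈ 27440 RPM

Original rotor: r = 245 mm = 24.5 cm
RCF_original = 1.118 × 10⁻⁵ × 24.5 × (24874)² = 1.118 × 10⁻⁵ × 24.5 × 618,715,876 ≈ 169,472.5 × g
Target RCF = 0.75 × 169,472.5 ≈ 127,104.4 × g
Your rotor: r = 151 mm = 15.1 cm
127,104.4 = 1.118 × 10⁻⁵ × 15.1 × N²
N² = 127,104.4 / (16.8818 × 10⁻⁵) = 752,907,865
N ≈ √752,907,865 ≈ 27,439.2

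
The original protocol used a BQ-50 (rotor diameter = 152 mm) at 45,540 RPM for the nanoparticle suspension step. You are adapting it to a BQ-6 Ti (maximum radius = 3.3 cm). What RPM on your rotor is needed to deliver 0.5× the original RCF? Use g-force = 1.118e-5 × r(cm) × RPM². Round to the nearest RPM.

Original rotor: r = 152 mm / 2 = 76 mm = 7.6 cm
RCF_original = 1.118 × 10⁻⁵ × 7.6 × (45540)² = 1.118 × 10⁻⁵ × 7.6 × 2,073,891,600 ≈ 176,214.4 × g
Target RCF = 0.5 × 176,214.4 ≈ 88,107.2 × g
88,107.2 = 1.118 × 10⁻⁵ × 3.3 × N²
N² = 88,107.2 / (3.6894 × 10⁻⁵) = 2,388,117,309
N ≈ √2,388,117,309 ≈ 48,868.4

≈ 48868 RPM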